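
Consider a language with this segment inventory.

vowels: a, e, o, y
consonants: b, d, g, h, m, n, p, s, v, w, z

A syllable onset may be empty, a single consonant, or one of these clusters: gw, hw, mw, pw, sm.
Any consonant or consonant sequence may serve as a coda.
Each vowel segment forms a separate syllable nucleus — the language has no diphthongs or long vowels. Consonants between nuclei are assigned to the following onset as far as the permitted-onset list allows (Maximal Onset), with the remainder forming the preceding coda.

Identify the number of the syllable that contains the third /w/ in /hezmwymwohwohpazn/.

The vowels are e, y, o, o, a — 5 nuclei, so 5 syllables.
Between /e/ (V1) and /y/ (V2): cluster /zmw/ — the longest permitted-onset suffix is /mw/; onset = /mw/, preceding coda = /z/.
Between /y/ (V2) and /o/ (V3): /mw/ — entire cluster is a permitted onset → onset /mw/, coda ∅.
Between /o/ (V3) and /o/ (V4): /hw/ — entire cluster is a permitted onset → onset /hw/, coda ∅.
Between /o/ (V4) and /a/ (V5): /hp/ — longest licit onset from the right is /p/, leaving /h/ as coda.
Syllabification: hez.mwy.mwo.hwoh.pazn.
The third /w/ is in the onset of syllable 4 (/hwoh/).

4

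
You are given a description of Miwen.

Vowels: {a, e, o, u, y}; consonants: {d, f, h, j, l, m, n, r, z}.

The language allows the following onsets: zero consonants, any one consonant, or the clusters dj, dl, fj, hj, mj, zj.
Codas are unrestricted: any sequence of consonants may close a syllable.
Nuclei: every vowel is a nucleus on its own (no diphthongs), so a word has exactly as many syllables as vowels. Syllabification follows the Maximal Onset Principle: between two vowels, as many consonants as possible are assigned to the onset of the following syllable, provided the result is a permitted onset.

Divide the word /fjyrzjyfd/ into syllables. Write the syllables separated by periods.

fjyr.zjyfd

Nuclei (vowels): y, y → 2 syllables.
σ1/σ2 boundary: /rzj/ — longest licit onset from the right is /zj/, leaving /r/ as coda.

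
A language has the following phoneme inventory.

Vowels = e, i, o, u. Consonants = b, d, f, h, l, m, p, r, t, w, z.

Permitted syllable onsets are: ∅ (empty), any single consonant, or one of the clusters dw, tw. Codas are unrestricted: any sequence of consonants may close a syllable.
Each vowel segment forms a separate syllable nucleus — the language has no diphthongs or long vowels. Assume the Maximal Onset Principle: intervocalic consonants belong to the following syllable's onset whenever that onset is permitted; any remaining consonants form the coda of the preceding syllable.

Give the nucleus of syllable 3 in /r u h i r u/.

The vowels are u, i, u — 3 nuclei, so 3 syllables.
The third nucleus (vowel 3 from the left) is /u/.

u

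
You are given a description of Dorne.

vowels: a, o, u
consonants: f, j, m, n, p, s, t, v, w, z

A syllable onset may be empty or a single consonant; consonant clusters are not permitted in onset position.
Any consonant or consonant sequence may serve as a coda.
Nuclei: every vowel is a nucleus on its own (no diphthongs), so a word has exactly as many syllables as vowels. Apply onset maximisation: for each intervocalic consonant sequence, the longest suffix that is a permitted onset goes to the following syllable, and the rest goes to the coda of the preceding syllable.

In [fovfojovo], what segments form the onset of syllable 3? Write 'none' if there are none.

j

Vowels present: o, o, o, o; each is a nucleus, giving 4 syllables.
V1 /o/ – V2 /o/: cluster /vf/ — the longest permitted-onset suffix is /f/; onset = /f/, preceding coda = /v/.
V2 /o/ – V3 /o/: just /j/ — single C goes to the following onset.
V3 /o/ – V4 /o/: /v/ → onset of the next syllable (single consonants are always licit onsets).
So the parse is fov.fo.jo.vo.
Syllable 3 is /jo/: onset /j/, nucleus /o/, coda ∅.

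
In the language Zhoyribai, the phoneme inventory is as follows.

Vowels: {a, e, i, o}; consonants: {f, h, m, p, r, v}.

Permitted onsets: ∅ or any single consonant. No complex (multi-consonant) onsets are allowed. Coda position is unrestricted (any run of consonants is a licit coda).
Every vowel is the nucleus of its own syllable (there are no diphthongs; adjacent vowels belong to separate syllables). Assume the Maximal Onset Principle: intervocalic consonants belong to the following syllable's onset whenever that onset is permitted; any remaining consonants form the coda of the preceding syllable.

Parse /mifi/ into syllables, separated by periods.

The vowels are i, i — 2 nuclei, so 2 syllables.
σ1/σ2 boundary: /f/ is a single consonant, so it becomes the next onset.

mi.fi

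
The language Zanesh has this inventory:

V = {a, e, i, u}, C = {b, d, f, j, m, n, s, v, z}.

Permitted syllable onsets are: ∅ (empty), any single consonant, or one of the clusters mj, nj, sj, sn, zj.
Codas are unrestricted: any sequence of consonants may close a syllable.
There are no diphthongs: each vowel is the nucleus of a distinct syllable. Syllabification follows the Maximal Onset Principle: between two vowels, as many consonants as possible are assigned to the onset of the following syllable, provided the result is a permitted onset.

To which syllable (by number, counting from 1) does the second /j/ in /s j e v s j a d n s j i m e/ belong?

Nuclei (vowels): e, a, i, e → 4 syllables.
V1 /e/ – V2 /a/: /vsj/; trying suffixes from longest down, /sj/ is the first permitted one, so coda /v/ | onset /sj/.
V2 /a/ – V3 /i/: /dnsj/ splits as /dn/ + /sj/ (/sj/ is the longest suffix that is a licit onset).
V3 /i/ – V4 /e/: /m/ → onset of the next syllable (single consonants are always licit onsets).
Putting it together: sjev.sjadn.sji.me.
The second /j/ is in the onset of syllable 2 (/sjadn/).

2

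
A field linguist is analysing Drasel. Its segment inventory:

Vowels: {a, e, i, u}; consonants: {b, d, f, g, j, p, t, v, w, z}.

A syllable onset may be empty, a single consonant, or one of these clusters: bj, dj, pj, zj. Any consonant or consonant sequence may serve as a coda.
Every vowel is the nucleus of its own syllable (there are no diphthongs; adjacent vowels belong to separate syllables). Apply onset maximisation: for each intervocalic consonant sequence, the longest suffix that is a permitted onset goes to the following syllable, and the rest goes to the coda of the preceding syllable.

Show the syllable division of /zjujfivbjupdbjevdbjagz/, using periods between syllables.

zjuj.fiv.bjupd.bjevd.bjagz

The vowels are u, i, u, e, a — 5 nuclei, so 5 syllables.
σ1/σ2 boundary: cluster /jf/ — the longest permitted-onset suffix is /f/; onset = /f/, preceding coda = /j/.
σ2/σ3 boundary: cluster /vbj/ — the longest permitted-onset suffix is /bj/; onset = /bj/, preceding coda = /v/.
σ3/σ4 boundary: /pdbj/ — longest licit onset from the right is /bj/, leaving /pd/ as coda.
σ4/σ5 boundary: /vdbj/ splits as /vd/ + /bj/ (/bj/ is the longest suffix that is a licit onset).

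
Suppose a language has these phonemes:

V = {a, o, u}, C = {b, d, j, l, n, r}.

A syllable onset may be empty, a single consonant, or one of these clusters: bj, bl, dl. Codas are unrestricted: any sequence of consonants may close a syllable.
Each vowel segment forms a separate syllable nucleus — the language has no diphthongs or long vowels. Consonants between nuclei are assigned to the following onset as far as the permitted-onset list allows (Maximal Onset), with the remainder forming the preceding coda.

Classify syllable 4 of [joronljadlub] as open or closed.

Nuclei (vowels): o, o, a, u → 4 syllables.
Between /o/ (V1) and /o/ (V2): /r/ → onset of the next syllable (single consonants are always licit onsets).
Between /o/ (V2) and /a/ (V3): /nlj/; trying suffixes from longest down, /j/ is the first permitted one, so coda /nl/ | onset /j/.
Between /a/ (V3) and /u/ (V4): cluster /dl/ — /dl/ is itself a permitted onset, so the whole cluster goes right; preceding coda = ∅.
Syllabification: jo.ronl.ja.dlub.
Syllable 4 is /dlub/ with coda /b/, so it is closed.

closed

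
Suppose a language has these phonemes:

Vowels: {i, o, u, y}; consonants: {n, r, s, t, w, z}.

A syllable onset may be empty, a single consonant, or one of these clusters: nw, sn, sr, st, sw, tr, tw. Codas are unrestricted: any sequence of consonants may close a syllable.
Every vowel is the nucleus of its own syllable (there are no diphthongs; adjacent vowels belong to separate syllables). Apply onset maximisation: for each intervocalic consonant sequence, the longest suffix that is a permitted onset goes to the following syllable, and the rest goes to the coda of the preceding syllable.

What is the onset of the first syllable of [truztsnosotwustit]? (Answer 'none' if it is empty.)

The vowels are u, o, o, u, i — 5 nuclei, so 5 syllables.
σ1/σ2 boundary: /ztsn/ splits as /zt/ + /sn/ (/sn/ is the longest suffix that is a licit onset).
σ2/σ3 boundary: just /s/ — single C goes to the following onset.
σ3/σ4 boundary: cluster /tw/ — /tw/ is itself a permitted onset, so the whole cluster goes right; preceding coda = ∅.
σ4/σ5 boundary: /st/ is a licit onset in full, so it all attaches to the next syllable.
So the parse is truzt.sno.so.twu.stit.
Syllable 1 is /truzt/: onset /tr/, nucleus /u/, coda /zt/.

tr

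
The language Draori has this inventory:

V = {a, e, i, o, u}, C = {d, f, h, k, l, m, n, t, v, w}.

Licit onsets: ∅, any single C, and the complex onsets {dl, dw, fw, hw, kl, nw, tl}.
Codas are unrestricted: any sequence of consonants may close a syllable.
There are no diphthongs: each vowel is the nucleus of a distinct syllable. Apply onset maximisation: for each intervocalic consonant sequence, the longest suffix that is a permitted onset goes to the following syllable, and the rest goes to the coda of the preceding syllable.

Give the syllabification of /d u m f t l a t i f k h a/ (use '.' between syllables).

Vowels present: u, a, i, a; each is a nucleus, giving 4 syllables.
σ1/σ2 boundary: /mftl/; trying suffixes from longest down, /tl/ is the first permitted one, so coda /mf/ | onset /tl/.
σ2/σ3 boundary: just /t/ — single C goes to the following onset.
σ3/σ4 boundary: cluster /fkh/ — the longest permitted-onset suffix is /h/; onset = /h/, preceding coda = /fk/.

dumf.tla.tifk.ha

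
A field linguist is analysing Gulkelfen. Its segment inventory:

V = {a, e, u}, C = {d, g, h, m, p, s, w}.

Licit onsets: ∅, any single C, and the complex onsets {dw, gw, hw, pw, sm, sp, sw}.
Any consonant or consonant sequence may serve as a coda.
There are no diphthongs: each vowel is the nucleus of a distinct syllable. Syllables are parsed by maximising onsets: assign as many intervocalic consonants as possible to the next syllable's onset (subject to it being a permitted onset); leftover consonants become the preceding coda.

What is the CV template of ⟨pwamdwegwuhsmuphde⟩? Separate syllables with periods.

CCVC.CCV.CCVC.CCVCC.CV

Nuclei (vowels): a, e, u, u, e → 5 syllables.
σ1/σ2 boundary: /mdw/ — longest licit onset from the right is /dw/, leaving /m/ as coda.
σ2/σ3 boundary: /gw/ — entire cluster is a permitted onset → onset /gw/, coda ∅.
σ3/σ4 boundary: /hsm/; trying suffixes from longest down, /sm/ is the first permitted one, so coda /h/ | onset /sm/.
σ4/σ5 boundary: /phd/ — longest licit onset from the right is /d/, leaving /ph/ as coda.
Putting it together: pwam.dwe.gwuh.smuph.de.
Mapping each syllable to C/V: /pwam/ → CCVC, /dwe/ → CCV, /gwuh/ → CCVC, /smuph/ → CCVCC, /de/ → CV.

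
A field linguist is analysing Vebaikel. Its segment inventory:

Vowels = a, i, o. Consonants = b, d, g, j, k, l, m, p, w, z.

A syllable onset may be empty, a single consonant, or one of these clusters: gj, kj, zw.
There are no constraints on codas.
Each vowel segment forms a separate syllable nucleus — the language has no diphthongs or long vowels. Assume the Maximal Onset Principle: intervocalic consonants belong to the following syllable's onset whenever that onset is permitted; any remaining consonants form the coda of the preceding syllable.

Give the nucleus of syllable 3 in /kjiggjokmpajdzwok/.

a

Nuclei (vowels): i, o, a, o → 4 syllables.
The third nucleus (vowel 3 from the left) is /a/.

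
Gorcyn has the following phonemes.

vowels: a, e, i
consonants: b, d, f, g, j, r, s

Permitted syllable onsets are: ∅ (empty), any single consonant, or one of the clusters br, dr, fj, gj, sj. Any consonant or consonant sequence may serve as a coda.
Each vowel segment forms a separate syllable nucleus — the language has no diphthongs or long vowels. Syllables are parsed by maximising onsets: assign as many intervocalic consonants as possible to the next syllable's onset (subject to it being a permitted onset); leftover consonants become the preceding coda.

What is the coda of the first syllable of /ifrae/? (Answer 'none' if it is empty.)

f

The vowels are i, a, e — 3 nuclei, so 3 syllables.
Between /i/ (V1) and /a/ (V2): /fr/ — longest licit onset from the right is /r/, leaving /f/ as coda.
Between /a/ (V2) and /e/ (V3): no consonants, so the boundary falls immediately after /a/.
Result: if.ra.e.
Syllable 1 is /if/: onset ∅, nucleus /i/, coda /f/.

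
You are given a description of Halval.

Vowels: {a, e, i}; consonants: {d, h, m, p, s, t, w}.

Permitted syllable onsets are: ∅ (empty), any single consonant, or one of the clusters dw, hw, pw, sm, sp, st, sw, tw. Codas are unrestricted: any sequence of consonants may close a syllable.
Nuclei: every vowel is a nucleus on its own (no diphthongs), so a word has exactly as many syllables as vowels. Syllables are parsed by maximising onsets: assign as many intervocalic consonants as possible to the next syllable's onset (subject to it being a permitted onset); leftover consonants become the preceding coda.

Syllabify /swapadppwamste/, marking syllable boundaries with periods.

swa.padp.pwam.ste

The vowels are a, a, a, e — 4 nuclei, so 4 syllables.
Between /a/ (V1) and /a/ (V2): /p/ → onset of the next syllable (single consonants are always licit onsets).
Between /a/ (V2) and /a/ (V3): /dppw/ — longest licit onset from the right is /pw/, leaving /dp/ as coda.
Between /a/ (V3) and /e/ (V4): cluster /mst/ — the longest permitted-onset suffix is /st/; onset = /st/, preceding coda = /m/.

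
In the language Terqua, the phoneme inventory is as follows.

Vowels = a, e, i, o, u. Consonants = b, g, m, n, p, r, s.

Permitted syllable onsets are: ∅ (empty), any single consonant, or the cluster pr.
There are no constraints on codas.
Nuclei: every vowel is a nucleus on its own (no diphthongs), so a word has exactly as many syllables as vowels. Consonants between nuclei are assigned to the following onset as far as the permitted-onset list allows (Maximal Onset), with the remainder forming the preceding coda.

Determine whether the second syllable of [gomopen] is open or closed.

open

Vowels present: o, o, e; each is a nucleus, giving 3 syllables.
/o…o/ gap (V1→V2): /m/ → onset of the next syllable (single consonants are always licit onsets).
/o…e/ gap (V2→V3): /p/ → onset of the next syllable (single consonants are always licit onsets).
Syllabification: go.mo.pen.
Syllable 2 is /mo/; it ends in its nucleus with no coda, so it is open.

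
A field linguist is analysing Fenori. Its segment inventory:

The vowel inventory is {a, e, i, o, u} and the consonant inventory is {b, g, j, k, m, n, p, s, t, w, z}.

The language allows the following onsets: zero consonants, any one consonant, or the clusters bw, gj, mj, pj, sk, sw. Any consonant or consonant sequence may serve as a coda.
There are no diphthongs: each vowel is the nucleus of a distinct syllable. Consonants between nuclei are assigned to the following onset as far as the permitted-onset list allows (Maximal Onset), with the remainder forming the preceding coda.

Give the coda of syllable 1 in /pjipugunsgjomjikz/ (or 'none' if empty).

The vowels are i, u, u, o, i — 5 nuclei, so 5 syllables.
V1 /i/ – V2 /u/: /p/ is a single consonant, so it becomes the next onset.
V2 /u/ – V3 /u/: just /g/ — single C goes to the following onset.
V3 /u/ – V4 /o/: /nsgj/ splits as /ns/ + /gj/ (/gj/ is the longest suffix that is a licit onset).
V4 /o/ – V5 /i/: /mj/ — entire cluster is a permitted onset → onset /mj/, coda ∅.
Syllabification: pji.pu.guns.gjo.mjikz.
Syllable 1 is /pji/: onset /pj/, nucleus /i/, coda ∅.

none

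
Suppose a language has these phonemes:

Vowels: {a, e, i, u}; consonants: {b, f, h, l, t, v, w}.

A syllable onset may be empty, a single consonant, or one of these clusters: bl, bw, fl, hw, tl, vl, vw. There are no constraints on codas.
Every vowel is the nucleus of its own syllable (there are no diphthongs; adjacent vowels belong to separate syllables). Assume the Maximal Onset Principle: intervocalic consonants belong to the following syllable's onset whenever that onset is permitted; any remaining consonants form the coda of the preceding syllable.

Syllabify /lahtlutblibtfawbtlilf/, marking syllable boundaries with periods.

lah.tlut.blibt.fawb.tlilf

Nuclei (vowels): a, u, i, a, i → 5 syllables.
Between /a/ (V1) and /u/ (V2): cluster /htl/ — the longest permitted-onset suffix is /tl/; onset = /tl/, preceding coda = /h/.
Between /u/ (V2) and /i/ (V3): cluster /tbl/ — the longest permitted-onset suffix is /bl/; onset = /bl/, preceding coda = /t/.
Between /i/ (V3) and /a/ (V4): /btf/ — longest licit onset from the right is /f/, leaving /bt/ as coda.
Between /a/ (V4) and /i/ (V5): /wbtl/ — longest licit onset from the right is /tl/, leaving /wb/ as coda.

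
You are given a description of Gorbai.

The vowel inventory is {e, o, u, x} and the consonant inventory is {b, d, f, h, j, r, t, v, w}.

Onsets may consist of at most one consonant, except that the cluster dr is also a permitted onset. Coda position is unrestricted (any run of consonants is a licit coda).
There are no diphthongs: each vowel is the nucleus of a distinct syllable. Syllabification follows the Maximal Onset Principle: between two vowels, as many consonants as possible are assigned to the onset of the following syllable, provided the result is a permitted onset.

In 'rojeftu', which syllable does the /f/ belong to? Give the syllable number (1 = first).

Nuclei (vowels): o, e, u → 3 syllables.
V1 /o/ – V2 /e/: /j/ is a single consonant, so it becomes the next onset.
V2 /e/ – V3 /u/: /ft/; trying suffixes from longest down, /t/ is the first permitted one, so coda /f/ | onset /t/.
Putting it together: ro.jef.tu.
The /f/ is in the coda of syllable 2 (/jef/).

2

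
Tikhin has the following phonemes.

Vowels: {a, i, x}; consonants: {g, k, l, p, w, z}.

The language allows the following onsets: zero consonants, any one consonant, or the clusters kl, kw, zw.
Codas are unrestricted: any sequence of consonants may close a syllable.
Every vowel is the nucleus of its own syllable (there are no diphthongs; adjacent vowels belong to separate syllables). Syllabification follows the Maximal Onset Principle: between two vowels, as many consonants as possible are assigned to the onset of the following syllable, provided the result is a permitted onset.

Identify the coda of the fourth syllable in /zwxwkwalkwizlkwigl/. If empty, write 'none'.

gl

Nuclei (vowels): x, a, i, i → 4 syllables.
V1 /x/ – V2 /a/: /wkw/; trying suffixes from longest down, /kw/ is the first permitted one, so coda /w/ | onset /kw/.
V2 /a/ – V3 /i/: /lkw/ splits as /l/ + /kw/ (/kw/ is the longest suffix that is a licit onset).
V3 /i/ – V4 /i/: /zlkw/ — longest licit onset from the right is /kw/, leaving /zl/ as coda.
Result: zwxw.kwal.kwizl.kwigl.
Syllable 4 is /kwigl/: onset /kw/, nucleus /i/, coda /gl/.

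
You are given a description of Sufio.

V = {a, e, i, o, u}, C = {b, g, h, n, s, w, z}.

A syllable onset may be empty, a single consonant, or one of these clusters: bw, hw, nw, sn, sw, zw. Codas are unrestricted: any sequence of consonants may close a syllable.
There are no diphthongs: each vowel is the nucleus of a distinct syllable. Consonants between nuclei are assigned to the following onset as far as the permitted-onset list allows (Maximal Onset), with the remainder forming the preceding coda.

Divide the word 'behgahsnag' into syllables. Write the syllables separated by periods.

Nuclei (vowels): e, a, a → 3 syllables.
/e…a/ gap (V1→V2): cluster /hg/ — the longest permitted-onset suffix is /g/; onset = /g/, preceding coda = /h/.
/a…a/ gap (V2→V3): /hsn/ — longest licit onset from the right is /sn/, leaving /h/ as coda.

beh.gah.snag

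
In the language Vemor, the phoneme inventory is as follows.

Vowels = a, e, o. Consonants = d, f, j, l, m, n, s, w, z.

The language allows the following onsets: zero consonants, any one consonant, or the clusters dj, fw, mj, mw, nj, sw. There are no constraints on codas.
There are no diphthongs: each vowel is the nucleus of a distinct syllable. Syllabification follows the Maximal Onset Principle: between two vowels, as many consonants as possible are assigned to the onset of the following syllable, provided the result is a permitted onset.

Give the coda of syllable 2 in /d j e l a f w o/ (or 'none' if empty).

Vowels present: e, a, o; each is a nucleus, giving 3 syllables.
Between /e/ (V1) and /a/ (V2): /l/ is a single consonant, so it becomes the next onset.
Between /a/ (V2) and /o/ (V3): /fw/ is a licit onset in full, so it all attaches to the next syllable.
Putting it together: dje.la.fwo.
Syllable 2 is /la/: onset /l/, nucleus /a/, coda ∅.

none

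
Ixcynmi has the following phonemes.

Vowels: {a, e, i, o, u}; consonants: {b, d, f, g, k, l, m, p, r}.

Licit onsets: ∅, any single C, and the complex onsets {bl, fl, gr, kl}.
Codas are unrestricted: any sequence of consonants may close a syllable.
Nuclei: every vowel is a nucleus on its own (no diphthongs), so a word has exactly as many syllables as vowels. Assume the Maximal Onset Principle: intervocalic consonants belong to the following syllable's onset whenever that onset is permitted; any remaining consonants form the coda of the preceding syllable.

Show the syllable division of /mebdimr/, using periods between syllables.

meb.dimr

The vowels are e, i — 2 nuclei, so 2 syllables.
σ1/σ2 boundary: /bd/; trying suffixes from longest down, /d/ is the first permitted one, so coda /b/ | onset /d/.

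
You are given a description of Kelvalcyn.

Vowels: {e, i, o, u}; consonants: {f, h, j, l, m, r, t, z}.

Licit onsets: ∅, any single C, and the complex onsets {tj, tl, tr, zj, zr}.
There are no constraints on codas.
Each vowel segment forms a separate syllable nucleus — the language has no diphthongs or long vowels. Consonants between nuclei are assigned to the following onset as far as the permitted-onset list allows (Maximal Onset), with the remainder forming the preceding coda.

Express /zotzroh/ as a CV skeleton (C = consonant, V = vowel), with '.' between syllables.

Vowels present: o, o; each is a nucleus, giving 2 syllables.
/o…o/ gap (V1→V2): cluster /tzr/ — the longest permitted-onset suffix is /zr/; onset = /zr/, preceding coda = /t/.
Result: zot.zroh.
Mapping each syllable to C/V: /zot/ → CVC, /zroh/ → CCVC.

CVC.CCVC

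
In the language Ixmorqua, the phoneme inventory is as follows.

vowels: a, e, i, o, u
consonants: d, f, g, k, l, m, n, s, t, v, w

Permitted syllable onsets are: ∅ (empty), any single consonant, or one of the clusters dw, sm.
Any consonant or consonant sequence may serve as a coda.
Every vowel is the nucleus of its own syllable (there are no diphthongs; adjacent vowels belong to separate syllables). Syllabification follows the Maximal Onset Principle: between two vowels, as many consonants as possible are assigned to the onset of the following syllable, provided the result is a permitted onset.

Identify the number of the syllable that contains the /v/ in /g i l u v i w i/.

The vowels are i, u, i, i — 4 nuclei, so 4 syllables.
Between /i/ (V1) and /u/ (V2): /l/ → onset of the next syllable (single consonants are always licit onsets).
Between /u/ (V2) and /i/ (V3): just /v/ — single C goes to the following onset.
Between /i/ (V3) and /i/ (V4): just /w/ — single C goes to the following onset.
Syllabification: gi.lu.vi.wi.
The /v/ is in the onset of syllable 3 (/vi/).

3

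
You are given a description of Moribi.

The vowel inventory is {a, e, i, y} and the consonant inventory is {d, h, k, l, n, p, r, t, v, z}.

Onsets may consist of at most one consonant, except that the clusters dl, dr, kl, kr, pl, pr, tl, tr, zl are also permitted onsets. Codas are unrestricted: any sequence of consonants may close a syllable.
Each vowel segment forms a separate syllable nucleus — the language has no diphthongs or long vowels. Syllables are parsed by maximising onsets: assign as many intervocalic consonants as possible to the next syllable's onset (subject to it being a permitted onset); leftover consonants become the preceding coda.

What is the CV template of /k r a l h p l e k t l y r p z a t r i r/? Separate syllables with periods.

The vowels are a, e, y, a, i — 5 nuclei, so 5 syllables.
σ1/σ2 boundary: /lhpl/ — longest licit onset from the right is /pl/, leaving /lh/ as coda.
σ2/σ3 boundary: cluster /ktl/ — the longest permitted-onset suffix is /tl/; onset = /tl/, preceding coda = /k/.
σ3/σ4 boundary: /rpz/ splits as /rp/ + /z/ (/z/ is the longest suffix that is a licit onset).
σ4/σ5 boundary: /tr/ — entire cluster is a permitted onset → onset /tr/, coda ∅.
Result: kralh.plek.tlyrp.za.trir.
Mapping each syllable to C/V: /kralh/ → CCVCC, /plek/ → CCVC, /tlyrp/ → CCVCC, /za/ → CV, /trir/ → CCVC.

CCVCC.CCVC.CCVCC.CV.CCVC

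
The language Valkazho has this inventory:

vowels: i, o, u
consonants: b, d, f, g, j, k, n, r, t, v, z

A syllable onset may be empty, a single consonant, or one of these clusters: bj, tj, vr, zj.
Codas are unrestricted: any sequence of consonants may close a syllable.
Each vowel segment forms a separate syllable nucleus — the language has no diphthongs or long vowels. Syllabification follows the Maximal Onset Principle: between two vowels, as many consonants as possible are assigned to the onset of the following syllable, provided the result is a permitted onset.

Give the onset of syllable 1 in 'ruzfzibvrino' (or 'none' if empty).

The vowels are u, i, i, o — 4 nuclei, so 4 syllables.
σ1/σ2 boundary: /zfz/; trying suffixes from longest down, /z/ is the first permitted one, so coda /zf/ | onset /z/.
σ2/σ3 boundary: /bvr/ — longest licit onset from the right is /vr/, leaving /b/ as coda.
σ3/σ4 boundary: /n/ is a single consonant, so it becomes the next onset.
Result: ruzf.zib.vri.no.
Syllable 1 is /ruzf/: onset /r/, nucleus /u/, coda /zf/.

r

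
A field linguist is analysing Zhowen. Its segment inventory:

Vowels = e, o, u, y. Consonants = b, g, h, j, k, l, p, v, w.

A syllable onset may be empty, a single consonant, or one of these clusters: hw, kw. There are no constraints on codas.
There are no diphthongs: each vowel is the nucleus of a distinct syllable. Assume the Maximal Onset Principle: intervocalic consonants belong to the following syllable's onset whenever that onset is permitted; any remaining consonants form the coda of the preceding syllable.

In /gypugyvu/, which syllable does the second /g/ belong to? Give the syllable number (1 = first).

Vowels present: y, u, y, u; each is a nucleus, giving 4 syllables.
Between /y/ (V1) and /u/ (V2): /p/ → onset of the next syllable (single consonants are always licit onsets).
Between /u/ (V2) and /y/ (V3): /g/ → onset of the next syllable (single consonants are always licit onsets).
Between /y/ (V3) and /u/ (V4): /v/ → onset of the next syllable (single consonants are always licit onsets).
Result: gy.pu.gy.vu.
The second /g/ is in the onset of syllable 3 (/gy/).

3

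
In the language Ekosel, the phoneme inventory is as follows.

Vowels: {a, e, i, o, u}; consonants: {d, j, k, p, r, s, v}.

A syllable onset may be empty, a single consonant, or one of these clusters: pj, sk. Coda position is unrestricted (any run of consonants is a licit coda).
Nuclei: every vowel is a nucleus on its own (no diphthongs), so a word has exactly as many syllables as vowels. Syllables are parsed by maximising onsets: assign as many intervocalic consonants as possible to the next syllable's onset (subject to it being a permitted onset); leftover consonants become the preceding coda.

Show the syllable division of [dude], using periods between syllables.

du.de

The vowels are u, e — 2 nuclei, so 2 syllables.
Between /u/ (V1) and /e/ (V2): /d/ is a single consonant, so it becomes the next onset.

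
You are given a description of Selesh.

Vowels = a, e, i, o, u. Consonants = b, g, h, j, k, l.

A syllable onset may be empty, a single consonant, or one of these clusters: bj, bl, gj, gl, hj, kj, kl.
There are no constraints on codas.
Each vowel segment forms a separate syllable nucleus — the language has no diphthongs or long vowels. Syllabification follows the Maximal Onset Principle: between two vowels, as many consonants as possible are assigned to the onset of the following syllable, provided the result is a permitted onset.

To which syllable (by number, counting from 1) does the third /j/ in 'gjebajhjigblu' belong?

3

The vowels are e, a, i, u — 4 nuclei, so 4 syllables.
/e…a/ gap (V1→V2): just /b/ — single C goes to the following onset.
/a…i/ gap (V2→V3): /jhj/ splits as /j/ + /hj/ (/hj/ is the longest suffix that is a licit onset).
/i…u/ gap (V3→V4): /gbl/ — longest licit onset from the right is /bl/, leaving /g/ as coda.
Putting it together: gje.baj.hjig.blu.
The third /j/ is in the onset of syllable 3 (/hjig/).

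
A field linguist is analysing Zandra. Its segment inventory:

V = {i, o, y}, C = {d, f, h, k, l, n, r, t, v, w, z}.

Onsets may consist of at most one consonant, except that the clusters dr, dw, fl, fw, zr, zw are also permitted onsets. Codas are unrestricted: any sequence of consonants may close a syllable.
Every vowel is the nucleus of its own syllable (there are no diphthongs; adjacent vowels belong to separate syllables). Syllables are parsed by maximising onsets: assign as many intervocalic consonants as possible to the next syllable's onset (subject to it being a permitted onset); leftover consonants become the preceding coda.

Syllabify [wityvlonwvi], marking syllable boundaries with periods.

The vowels are i, y, o, i — 4 nuclei, so 4 syllables.
V1 /i/ – V2 /y/: /t/ → onset of the next syllable (single consonants are always licit onsets).
V2 /y/ – V3 /o/: /vl/ splits as /v/ + /l/ (/l/ is the longest suffix that is a licit onset).
V3 /o/ – V4 /i/: /nwv/ splits as /nw/ + /v/ (/v/ is the longest suffix that is a licit onset).

wi.tyv.lonw.vi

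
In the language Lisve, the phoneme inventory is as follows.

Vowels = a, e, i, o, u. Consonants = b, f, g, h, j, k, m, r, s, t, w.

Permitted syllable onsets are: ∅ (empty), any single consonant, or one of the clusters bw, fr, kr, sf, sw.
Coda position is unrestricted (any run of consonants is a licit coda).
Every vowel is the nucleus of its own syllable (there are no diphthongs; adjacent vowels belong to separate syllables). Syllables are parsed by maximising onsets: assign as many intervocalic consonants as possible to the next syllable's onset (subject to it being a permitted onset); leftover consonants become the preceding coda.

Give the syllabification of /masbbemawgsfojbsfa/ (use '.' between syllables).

masb.be.mawg.sfojb.sfa

The vowels are a, e, a, o, a — 5 nuclei, so 5 syllables.
V1 /a/ – V2 /e/: /sbb/ — longest licit onset from the right is /b/, leaving /sb/ as coda.
V2 /e/ – V3 /a/: /m/ → onset of the next syllable (single consonants are always licit onsets).
V3 /a/ – V4 /o/: /wgsf/ splits as /wg/ + /sf/ (/sf/ is the longest suffix that is a licit onset).
V4 /o/ – V5 /a/: /jbsf/; trying suffixes from longest down, /sf/ is the first permitted one, so coda /jb/ | onset /sf/.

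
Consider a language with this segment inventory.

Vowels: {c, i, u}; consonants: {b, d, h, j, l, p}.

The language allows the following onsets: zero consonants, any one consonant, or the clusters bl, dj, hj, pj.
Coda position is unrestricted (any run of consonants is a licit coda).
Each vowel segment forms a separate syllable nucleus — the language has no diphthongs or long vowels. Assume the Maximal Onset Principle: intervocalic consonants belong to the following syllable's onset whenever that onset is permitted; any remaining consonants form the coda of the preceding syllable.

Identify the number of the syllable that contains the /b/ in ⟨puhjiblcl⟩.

3

Nuclei (vowels): u, i, c → 3 syllables.
σ1/σ2 boundary: /hj/ is a licit onset in full, so it all attaches to the next syllable.
σ2/σ3 boundary: cluster /bl/ — /bl/ is itself a permitted onset, so the whole cluster goes right; preceding coda = ∅.
So the parse is pu.hji.blcl.
The /b/ is in the onset of syllable 3 (/blcl/).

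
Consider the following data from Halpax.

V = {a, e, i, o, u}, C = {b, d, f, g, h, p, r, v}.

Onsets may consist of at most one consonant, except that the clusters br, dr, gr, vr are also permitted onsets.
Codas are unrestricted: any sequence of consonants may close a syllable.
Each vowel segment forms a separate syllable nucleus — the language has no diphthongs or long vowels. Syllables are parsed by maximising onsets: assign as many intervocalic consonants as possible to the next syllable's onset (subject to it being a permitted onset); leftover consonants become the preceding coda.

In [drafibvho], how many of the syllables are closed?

1

The vowels are a, i, o — 3 nuclei, so 3 syllables.
σ1/σ2 boundary: /f/ → onset of the next syllable (single consonants are always licit onsets).
σ2/σ3 boundary: cluster /bvh/ — the longest permitted-onset suffix is /h/; onset = /h/, preceding coda = /bv/.
Putting it together: dra.fibv.ho.
Classifying each syllable: /dra/ (open), /fibv/ (closed), /ho/ (open).
Closed syllables: 1.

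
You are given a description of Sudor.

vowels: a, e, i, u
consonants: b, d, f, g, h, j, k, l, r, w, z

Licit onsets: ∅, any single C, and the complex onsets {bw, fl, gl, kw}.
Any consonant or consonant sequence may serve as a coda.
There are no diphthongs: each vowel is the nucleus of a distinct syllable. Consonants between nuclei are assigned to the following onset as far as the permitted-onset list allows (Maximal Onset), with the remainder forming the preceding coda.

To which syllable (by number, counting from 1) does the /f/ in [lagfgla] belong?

1

The vowels are a, a — 2 nuclei, so 2 syllables.
Between /a/ (V1) and /a/ (V2): /gfgl/ — longest licit onset from the right is /gl/, leaving /gf/ as coda.
Putting it together: lagf.gla.
The /f/ is in the coda of syllable 1 (/lagf/).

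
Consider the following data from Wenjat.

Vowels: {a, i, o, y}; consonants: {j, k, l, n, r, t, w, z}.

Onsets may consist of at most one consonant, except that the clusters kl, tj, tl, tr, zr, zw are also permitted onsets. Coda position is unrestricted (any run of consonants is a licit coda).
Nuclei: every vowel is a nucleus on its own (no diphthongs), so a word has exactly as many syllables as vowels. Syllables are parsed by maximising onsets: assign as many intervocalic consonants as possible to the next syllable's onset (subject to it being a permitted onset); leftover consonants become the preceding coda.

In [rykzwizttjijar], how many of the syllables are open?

1

Vowels present: y, i, i, a; each is a nucleus, giving 4 syllables.
/y…i/ gap (V1→V2): cluster /kzw/ — the longest permitted-onset suffix is /zw/; onset = /zw/, preceding coda = /k/.
/i…i/ gap (V2→V3): /zttj/ splits as /zt/ + /tj/ (/tj/ is the longest suffix that is a licit onset).
/i…a/ gap (V3→V4): just /j/ — single C goes to the following onset.
So the parse is ryk.zwizt.tji.jar.
Classifying each syllable: /ryk/ (closed), /zwizt/ (closed), /tji/ (open), /jar/ (closed).
Open syllables: 1.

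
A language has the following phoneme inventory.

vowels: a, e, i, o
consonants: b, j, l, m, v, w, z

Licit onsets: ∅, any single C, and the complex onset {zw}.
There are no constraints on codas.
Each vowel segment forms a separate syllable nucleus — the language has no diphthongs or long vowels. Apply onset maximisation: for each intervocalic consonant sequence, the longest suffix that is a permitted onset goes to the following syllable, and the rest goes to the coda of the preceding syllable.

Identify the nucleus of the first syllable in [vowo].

Nuclei (vowels): o, o → 2 syllables.
The first nucleus (vowel 1 from the left) is /o/.

o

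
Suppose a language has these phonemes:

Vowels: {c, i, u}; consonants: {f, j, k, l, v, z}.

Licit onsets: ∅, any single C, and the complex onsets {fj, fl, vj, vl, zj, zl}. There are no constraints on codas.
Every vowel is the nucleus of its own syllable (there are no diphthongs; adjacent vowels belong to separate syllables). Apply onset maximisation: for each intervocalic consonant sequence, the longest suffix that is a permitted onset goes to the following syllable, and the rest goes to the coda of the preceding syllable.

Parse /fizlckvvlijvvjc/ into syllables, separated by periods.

fi.zlckv.vlijv.vjc

Nuclei (vowels): i, c, i, c → 4 syllables.
σ1/σ2 boundary: /zl/ — entire cluster is a permitted onset → onset /zl/, coda ∅.
σ2/σ3 boundary: /kvvl/ — longest licit onset from the right is /vl/, leaving /kv/ as coda.
σ3/σ4 boundary: /jvvj/ splits as /jv/ + /vj/ (/vj/ is the longest suffix that is a licit onset).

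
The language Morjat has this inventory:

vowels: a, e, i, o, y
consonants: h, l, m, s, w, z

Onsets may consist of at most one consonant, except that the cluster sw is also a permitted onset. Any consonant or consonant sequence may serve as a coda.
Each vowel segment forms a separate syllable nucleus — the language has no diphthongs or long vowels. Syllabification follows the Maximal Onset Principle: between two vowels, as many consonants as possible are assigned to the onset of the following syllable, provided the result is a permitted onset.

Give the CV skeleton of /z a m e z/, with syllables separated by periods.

CV.CVC

Vowels present: a, e; each is a nucleus, giving 2 syllables.
V1 /a/ – V2 /e/: /m/ → onset of the next syllable (single consonants are always licit onsets).
Result: za.mez.
Mapping each syllable to C/V: /za/ → CV, /mez/ → CVC.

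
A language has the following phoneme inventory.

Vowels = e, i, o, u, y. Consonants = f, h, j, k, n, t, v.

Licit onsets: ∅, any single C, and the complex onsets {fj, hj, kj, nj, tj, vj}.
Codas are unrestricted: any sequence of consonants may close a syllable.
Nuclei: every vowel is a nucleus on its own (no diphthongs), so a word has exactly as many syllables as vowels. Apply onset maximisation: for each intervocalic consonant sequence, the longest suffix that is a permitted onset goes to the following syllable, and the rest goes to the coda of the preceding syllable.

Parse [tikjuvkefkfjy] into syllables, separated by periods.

The vowels are i, u, e, y — 4 nuclei, so 4 syllables.
V1 /i/ – V2 /u/: cluster /kj/ — /kj/ is itself a permitted onset, so the whole cluster goes right; preceding coda = ∅.
V2 /u/ – V3 /e/: cluster /vk/ — the longest permitted-onset suffix is /k/; onset = /k/, preceding coda = /v/.
V3 /e/ – V4 /y/: cluster /fkfj/ — the longest permitted-onset suffix is /fj/; onset = /fj/, preceding coda = /fk/.

ti.kjuv.kefk.fjy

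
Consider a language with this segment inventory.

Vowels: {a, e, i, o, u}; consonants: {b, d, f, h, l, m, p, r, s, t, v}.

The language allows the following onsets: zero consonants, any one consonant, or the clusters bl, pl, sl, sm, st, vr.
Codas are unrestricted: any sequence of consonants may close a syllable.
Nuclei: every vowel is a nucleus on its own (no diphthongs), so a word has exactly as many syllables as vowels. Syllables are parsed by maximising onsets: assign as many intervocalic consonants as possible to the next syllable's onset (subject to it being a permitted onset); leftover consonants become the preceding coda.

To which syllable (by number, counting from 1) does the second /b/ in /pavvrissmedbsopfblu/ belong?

Vowels present: a, i, e, o, u; each is a nucleus, giving 5 syllables.
V1 /a/ – V2 /i/: cluster /vvr/ — the longest permitted-onset suffix is /vr/; onset = /vr/, preceding coda = /v/.
V2 /i/ – V3 /e/: cluster /ssm/ — the longest permitted-onset suffix is /sm/; onset = /sm/, preceding coda = /s/.
V3 /e/ – V4 /o/: cluster /dbs/ — the longest permitted-onset suffix is /s/; onset = /s/, preceding coda = /db/.
V4 /o/ – V5 /u/: cluster /pfbl/ — the longest permitted-onset suffix is /bl/; onset = /bl/, preceding coda = /pf/.
Syllabification: pav.vris.smedb.sopf.blu.
The second /b/ is in the onset of syllable 5 (/blu/).

5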